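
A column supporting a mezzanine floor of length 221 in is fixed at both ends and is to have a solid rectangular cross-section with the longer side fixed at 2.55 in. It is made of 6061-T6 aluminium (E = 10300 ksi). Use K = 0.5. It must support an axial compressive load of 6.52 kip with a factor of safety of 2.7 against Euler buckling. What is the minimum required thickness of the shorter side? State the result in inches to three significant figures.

Required P_cr = n·P = 2.7 × 6.52 = 17.60 kip
L_e = K·L = 0.5 × 221 = 110.5 in
Required I = P_cr·L_e²/(π²E) = 1.760×10^4 × 110.5² / (π² × 1.03×10^7) = 2.114 in⁴
Rectangle, weak axis: I_min = h·b³/12 with h = 2.55 in fixed  ⇒  b = (12I/h)^(1/3) = 2.15 in

b ≈ 2.15 in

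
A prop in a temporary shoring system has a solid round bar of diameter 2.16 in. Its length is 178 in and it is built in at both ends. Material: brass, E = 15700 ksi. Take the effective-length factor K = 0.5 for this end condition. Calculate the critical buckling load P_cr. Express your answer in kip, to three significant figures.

I = πd⁴/64 = π×2.16⁴/64 = 1.069 in⁴
Effective length L_e = K·L = 0.5 × 178 = 89.00 in
P_cr = π²EI / L_e² = π² × 15700×10³ × 1.069 / 89.00² = 2.090×10^4 lb

P_cr ≈ 20.9 kip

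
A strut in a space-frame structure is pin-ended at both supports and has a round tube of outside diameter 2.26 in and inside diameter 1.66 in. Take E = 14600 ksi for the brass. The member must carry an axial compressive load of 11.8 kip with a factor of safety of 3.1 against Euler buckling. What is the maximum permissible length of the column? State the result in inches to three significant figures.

d_o = 2.26 in, d_i = 1.66 in
I = π(d_o⁴ − d_i⁴)/64 = π(2.26⁴ − 1.660⁴)/64 = 0.9078 in⁴
Required critical load P_cr = n·P = 3.1 × 11.8 = 36.58 kip = 3.658×10^4 lb
From P_cr = π²EI/(K·L)²:  L = (1/K)·√(π²EI/P_cr) = (1/1)·√(π²×1.46×10^7×0.9078/3.658×10^4)
L = 59.8 in

L_max ≈ 59.8 in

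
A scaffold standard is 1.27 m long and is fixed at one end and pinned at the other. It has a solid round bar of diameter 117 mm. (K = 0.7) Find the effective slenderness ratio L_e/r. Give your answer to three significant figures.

I = πd⁴/64 = π×117⁴/64 = 9.198×10^6 mm⁴
A = 1.075×10^4 mm²;  r_min = √(I/A) = √(9.198×10^6/1.075×10^4) = 29.25 mm
L_e = K·L = 0.7 × 1.27 m = 0.8890 m = 889.00 mm
λ = L_e / r_min = 889.00 / 29.25 = 30.4

λ ≈ 30.4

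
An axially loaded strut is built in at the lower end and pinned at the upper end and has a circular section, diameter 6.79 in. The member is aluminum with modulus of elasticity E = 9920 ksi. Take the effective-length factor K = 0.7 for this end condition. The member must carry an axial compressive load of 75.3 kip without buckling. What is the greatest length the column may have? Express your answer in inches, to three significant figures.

I = πd⁴/64 = π×6.79⁴/64 = 104.3 in⁴
At the buckling limit P_cr = P = 7.530×10^4 lb
From P_cr = π²EI/(K·L)²:  L = (1/K)·√(π²EI/P_cr) = (1/0.7)·√(π²×9.92×10^6×104.3/7.530×10^4)
L = 526 in

L_max ≈ 526 in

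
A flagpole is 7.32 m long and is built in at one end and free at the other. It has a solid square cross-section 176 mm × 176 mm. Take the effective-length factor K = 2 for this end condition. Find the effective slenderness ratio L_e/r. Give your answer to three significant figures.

λ ≈ 288

I = a⁴/12 = 176⁴/12 = 7.996×10^7 mm⁴
A = 3.098×10^4 mm²;  r_min = √(I/A) = √(7.996×10^7/3.098×10^4) = 50.81 mm
L_e = K·L = 2 × 7.32 m = 14.64 m = 14640 mm
λ = L_e / r_min = 14640 / 50.81 = 288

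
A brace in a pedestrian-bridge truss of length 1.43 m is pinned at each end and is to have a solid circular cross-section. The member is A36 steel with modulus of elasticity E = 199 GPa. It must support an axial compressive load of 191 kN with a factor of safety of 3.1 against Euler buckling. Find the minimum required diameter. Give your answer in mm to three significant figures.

Required P_cr = n·P = 3.1 × 191 = 592.1 kN
L_e = K·L = 1 × 1.43 = 1.430 m
Required I = P_cr·L_e²/(π²E) = 5.921×10^5 × 1.430² / (π² × 1.99×10^11) = 6.165×10^-7 m⁴
I_req = 6.165×10^5 mm⁴
Solid circle: I = πd⁴/64  ⇒  d = (64I/π)^(1/4) = (64×6.165×10^5/π)^(1/4) = 59.5 mm

d ≈ 59.5 mm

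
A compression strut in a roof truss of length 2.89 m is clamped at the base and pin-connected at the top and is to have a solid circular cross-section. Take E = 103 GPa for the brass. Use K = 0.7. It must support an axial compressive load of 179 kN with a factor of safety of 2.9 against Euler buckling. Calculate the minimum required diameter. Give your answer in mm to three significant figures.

Required P_cr = n·P = 2.9 × 179 = 519.1 kN
L_e = K·L = 0.7 × 2.89 = 2.023 m
Required I = P_cr·L_e²/(π²E) = 5.191×10^5 × 2.023² / (π² × 1.03×10^11) = 2.090×10^-6 m⁴
I_req = 2.090×10^6 mm⁴
Solid circle: I = πd⁴/64  ⇒  d = (64I/π)^(1/4) = (64×2.090×10^6/π)^(1/4) = 80.8 mm

d ≈ 80.8 mm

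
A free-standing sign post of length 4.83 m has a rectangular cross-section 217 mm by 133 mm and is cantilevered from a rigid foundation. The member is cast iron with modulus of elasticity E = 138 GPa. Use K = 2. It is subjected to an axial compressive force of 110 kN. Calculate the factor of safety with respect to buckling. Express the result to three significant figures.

n ≈ 5.65

Buckling occurs about the weak axis: I_min = h·b³/12 with b = 133 mm (the shorter side).
I_min = 217×133³/12 = 4.254×10^7 mm⁴
I = 4.254×10^7 mm⁴ = 4.254×10^-5 m⁴
Effective length L_e = K·L = 2 × 4.83 = 9.660 m
P_cr = π²EI / L_e² = π² × 138×10⁹ × 4.254×10^-5 / 9.660² = 6.210×10^5 N
Factor of safety n = P_cr / P = 620.95 / 110 = 5.65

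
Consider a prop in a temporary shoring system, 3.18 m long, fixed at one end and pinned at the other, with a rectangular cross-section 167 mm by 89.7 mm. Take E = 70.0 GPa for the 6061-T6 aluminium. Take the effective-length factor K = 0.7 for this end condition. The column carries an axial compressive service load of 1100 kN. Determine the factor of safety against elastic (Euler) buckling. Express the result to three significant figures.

n ≈ 1.27

Buckling occurs about the weak axis: I_min = h·b³/12 with b = 89.7 mm (the shorter side).
I_min = 167×89.7³/12 = 1.004×10^7 mm⁴
I = 1.004×10^7 mm⁴ = 1.004×10^-5 m⁴
Effective length L_e = K·L = 0.7 × 3.18 = 2.226 m
P_cr = π²EI / L_e² = π² × 70.0×10⁹ × 1.004×10^-5 / 2.226² = 1.400×10^6 N
Factor of safety n = P_cr / P = 1400.4 / 1100 = 1.27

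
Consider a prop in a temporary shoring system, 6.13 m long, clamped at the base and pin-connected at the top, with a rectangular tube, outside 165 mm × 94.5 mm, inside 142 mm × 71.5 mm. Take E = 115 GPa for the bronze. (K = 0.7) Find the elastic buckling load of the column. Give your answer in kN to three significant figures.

Weak-axis I_min = (h_o·b_o³ − h_i·b_i³)/12 with b_o = 94.5, b_i = 71.50 mm (shorter outer/inner sides).
I_min = (165×94.5³ − 142.0×71.50³)/12 = 7.278×10^6 mm⁴
I = 7.278×10^6 mm⁴ = 7.278×10^-6 m⁴
Effective length L_e = K·L = 0.7 × 6.13 = 4.291 m
P_cr = π²EI / L_e² = π² × 115×10⁹ × 7.278×10^-6 / 4.291² = 4.487×10^5 N

P_cr ≈ 449 kN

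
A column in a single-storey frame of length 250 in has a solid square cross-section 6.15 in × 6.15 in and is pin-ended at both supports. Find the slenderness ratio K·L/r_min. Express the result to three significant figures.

λ ≈ 141

I = a⁴/12 = 6.15⁴/12 = 119.2 in⁴
A = 37.82 in²;  r_min = √(I/A) = √(119.2/37.82) = 1.775 in
L_e = K·L = 1 × 250 = 250.0 in
λ = L_e / r_min = 250.00 / 1.775 = 141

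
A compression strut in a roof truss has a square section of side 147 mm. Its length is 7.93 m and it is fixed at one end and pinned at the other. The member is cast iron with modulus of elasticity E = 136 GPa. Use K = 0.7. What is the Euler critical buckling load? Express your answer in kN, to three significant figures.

P_cr ≈ 1700 kN

I = a⁴/12 = 147⁴/12 = 3.891×10^7 mm⁴
I = 3.891×10^7 mm⁴ = 3.891×10^-5 m⁴
Effective length L_e = K·L = 0.7 × 7.93 = 5.551 m
P_cr = π²EI / L_e² = π² × 136×10⁹ × 3.891×10^-5 / 5.551² = 1.695×10^6 N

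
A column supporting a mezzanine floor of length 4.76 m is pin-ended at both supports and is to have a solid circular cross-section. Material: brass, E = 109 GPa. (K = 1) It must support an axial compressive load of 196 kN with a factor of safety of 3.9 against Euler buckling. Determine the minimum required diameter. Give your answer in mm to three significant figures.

Required P_cr = n·P = 3.9 × 196 = 764.4 kN
L_e = K·L = 1 × 4.76 = 4.760 m
Required I = P_cr·L_e²/(π²E) = 7.644×10^5 × 4.760² / (π² × 1.09×10^11) = 1.610×10^-5 m⁴
I_req = 1.610×10^7 mm⁴
Solid circle: I = πd⁴/64  ⇒  d = (64I/π)^(1/4) = (64×1.610×10^7/π)^(1/4) = 135 mm

d ≈ 135 mm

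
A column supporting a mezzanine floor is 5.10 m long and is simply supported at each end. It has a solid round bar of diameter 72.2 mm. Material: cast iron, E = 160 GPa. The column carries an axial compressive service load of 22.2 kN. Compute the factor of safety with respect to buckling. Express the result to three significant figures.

I = πd⁴/64 = π×72.2⁴/64 = 1.334×10^6 mm⁴
I = 1.334×10^6 mm⁴ = 1.334×10^-6 m⁴
Effective length L_e = K·L = 1 × 5.10 = 5.100 m
P_cr = π²EI / L_e² = π² × 160×10⁹ × 1.334×10^-6 / 5.100² = 8.098×10^4 N
Factor of safety n = P_cr / P = 80.984 / 22.2 = 3.65

n ≈ 3.65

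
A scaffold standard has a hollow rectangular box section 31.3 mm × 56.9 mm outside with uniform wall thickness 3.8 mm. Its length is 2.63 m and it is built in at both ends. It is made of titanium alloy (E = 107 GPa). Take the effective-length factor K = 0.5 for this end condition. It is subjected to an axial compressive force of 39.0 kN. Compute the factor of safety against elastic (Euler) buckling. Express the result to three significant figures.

Inner dimensions: h_i = 56.9 − 2×3.8 = 49.30 mm, b_i = 31.3 − 2×3.8 = 23.70 mm
Weak-axis I_min = (h_o·b_o³ − h_i·b_i³)/12 with b_o = 31.3, b_i = 23.70 mm (shorter outer/inner sides).
I_min = (56.9×31.3³ − 49.30×23.70³)/12 = 9.071×10^4 mm⁴
I = 9.071×10^4 mm⁴ = 9.071×10^-8 m⁴
Effective length L_e = K·L = 0.5 × 2.63 = 1.315 m
P_cr = π²EI / L_e² = π² × 107×10⁹ × 9.071×10^-8 / 1.315² = 5.540×10^4 N
Factor of safety n = P_cr / P = 55.397 / 39.0 = 1.42

n ≈ 1.42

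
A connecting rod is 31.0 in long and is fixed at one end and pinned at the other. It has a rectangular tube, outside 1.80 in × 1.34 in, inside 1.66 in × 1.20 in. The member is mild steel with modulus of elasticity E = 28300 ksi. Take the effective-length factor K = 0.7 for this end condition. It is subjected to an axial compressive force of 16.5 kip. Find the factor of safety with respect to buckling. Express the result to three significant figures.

Weak-axis I_min = (h_o·b_o³ − h_i·b_i³)/12 with b_o = 1.34, b_i = 1.200 in (shorter outer/inner sides).
I_min = (1.80×1.34³ − 1.660×1.200³)/12 = 0.1219 in⁴
Effective length L_e = K·L = 0.7 × 31.0 = 21.70 in
P_cr = π²EI / L_e² = π² × 28300×10³ × 0.1219 / 21.70² = 7.229×10^4 lb
Factor of safety n = P_cr / P = 72.291 / 16.5 = 4.38

n ≈ 4.38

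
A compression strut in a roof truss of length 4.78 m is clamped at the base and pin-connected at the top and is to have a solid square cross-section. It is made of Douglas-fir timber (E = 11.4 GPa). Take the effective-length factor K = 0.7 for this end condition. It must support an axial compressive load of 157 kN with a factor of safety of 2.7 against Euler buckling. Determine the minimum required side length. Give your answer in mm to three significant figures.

a ≈ 150 mm

Required P_cr = n·P = 2.7 × 157 = 423.9 kN
L_e = K·L = 0.7 × 4.78 = 3.346 m
Required I = P_cr·L_e²/(π²E) = 4.239×10^5 × 3.346² / (π² × 1.14×10^10) = 4.218×10^-5 m⁴
I_req = 4.218×10^7 mm⁴
Solid square: I = a⁴/12  ⇒  a = (12I)^(1/4) = (12×4.218×10^7)^(1/4) = 150 mm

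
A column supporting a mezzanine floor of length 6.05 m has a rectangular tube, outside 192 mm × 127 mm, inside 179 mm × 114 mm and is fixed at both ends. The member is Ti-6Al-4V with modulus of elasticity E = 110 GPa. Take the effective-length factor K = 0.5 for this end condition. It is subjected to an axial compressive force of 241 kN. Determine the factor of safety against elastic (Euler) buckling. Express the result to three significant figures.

Weak-axis I_min = (h_o·b_o³ − h_i·b_i³)/12 with b_o = 127, b_i = 114.0 mm (shorter outer/inner sides).
I_min = (192×127³ − 179.0×114.0³)/12 = 1.067×10^7 mm⁴
I = 1.067×10^7 mm⁴ = 1.067×10^-5 m⁴
Effective length L_e = K·L = 0.5 × 6.05 = 3.025 m
P_cr = π²EI / L_e² = π² × 110×10⁹ × 1.067×10^-5 / 3.025² = 1.266×10^6 N
Factor of safety n = P_cr / P = 1266.4 / 241 = 5.25

n ≈ 5.25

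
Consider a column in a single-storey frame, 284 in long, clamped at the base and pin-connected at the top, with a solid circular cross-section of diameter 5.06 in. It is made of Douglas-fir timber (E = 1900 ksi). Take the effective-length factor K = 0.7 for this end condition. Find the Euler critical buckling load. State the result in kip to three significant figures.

P_cr ≈ 15.3 kip

I = πd⁴/64 = π×5.06⁴/64 = 32.18 in⁴
Effective length L_e = K·L = 0.7 × 284 = 198.8 in
P_cr = π²EI / L_e² = π² × 1900×10³ × 32.18 / 198.8² = 1.527×10^4 lb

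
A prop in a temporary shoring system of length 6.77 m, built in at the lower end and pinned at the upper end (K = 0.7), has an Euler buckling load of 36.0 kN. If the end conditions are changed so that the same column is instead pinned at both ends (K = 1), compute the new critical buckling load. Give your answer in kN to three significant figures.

P_cr ∝ 1/K², so P_cr,new = P_cr,old × (K_old/K_new)² = 36.0 × (0.7/1)²
= 36.0 × 0.4900 = 17.6 kN

P_cr ≈ 17.6 kN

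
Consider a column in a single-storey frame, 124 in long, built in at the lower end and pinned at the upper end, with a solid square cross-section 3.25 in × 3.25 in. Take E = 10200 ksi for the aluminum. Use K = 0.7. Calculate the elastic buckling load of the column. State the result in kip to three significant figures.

P_cr ≈ 124 kip

I = a⁴/12 = 3.25⁴/12 = 9.297 in⁴
Effective length L_e = K·L = 0.7 × 124 = 86.80 in
P_cr = π²EI / L_e² = π² × 10200×10³ × 9.297 / 86.80² = 1.242×10^5 lb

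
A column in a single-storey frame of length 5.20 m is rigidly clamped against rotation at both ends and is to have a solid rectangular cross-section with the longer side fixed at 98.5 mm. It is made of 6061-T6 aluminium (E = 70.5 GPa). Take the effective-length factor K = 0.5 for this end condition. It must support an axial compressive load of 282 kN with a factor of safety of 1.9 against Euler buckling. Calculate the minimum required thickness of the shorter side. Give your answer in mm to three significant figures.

Required P_cr = n·P = 1.9 × 282 = 535.8 kN
L_e = K·L = 0.5 × 5.20 = 2.600 m
Required I = P_cr·L_e²/(π²E) = 5.358×10^5 × 2.600² / (π² × 7.05×10^10) = 5.205×10^-6 m⁴
I_req = 5.205×10^6 mm⁴
Rectangle, weak axis: I_min = h·b³/12 with h = 98.5 mm fixed  ⇒  b = (12I/h)^(1/3) = 85.9 mm

b ≈ 85.9 mm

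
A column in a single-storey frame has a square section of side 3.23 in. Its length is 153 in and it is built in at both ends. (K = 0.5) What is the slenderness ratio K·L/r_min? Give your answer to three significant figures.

For a square r = a/√12 = 3.23/√12 = 0.9324 in
L_e = K·L = 0.5 × 153 = 76.50 in
λ = L_e / r_min = 76.500 / 0.9324 = 82.0

λ ≈ 82.0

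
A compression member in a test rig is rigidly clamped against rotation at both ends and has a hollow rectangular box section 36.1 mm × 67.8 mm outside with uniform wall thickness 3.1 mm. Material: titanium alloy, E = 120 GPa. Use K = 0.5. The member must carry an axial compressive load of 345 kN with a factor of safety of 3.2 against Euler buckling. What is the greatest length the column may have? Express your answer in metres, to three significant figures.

Inner dimensions: h_i = 67.8 − 2×3.1 = 61.60 mm, b_i = 36.1 − 2×3.1 = 29.90 mm
Weak-axis I_min = (h_o·b_o³ − h_i·b_i³)/12 with b_o = 36.1, b_i = 29.90 mm (shorter outer/inner sides).
I_min = (67.8×36.1³ − 61.60×29.90³)/12 = 1.286×10^5 mm⁴
I = 1.286×10^-7 m⁴
Required critical load P_cr = n·P = 3.2 × 345 = 1104 kN = 1.104×10^6 N
From P_cr = π²EI/(K·L)²:  L = (1/K)·√(π²EI/P_cr) = (1/0.5)·√(π²×1.20×10^11×1.286×10^-7/1.104×10^6)
L = 0.743 m

L_max ≈ 0.743 m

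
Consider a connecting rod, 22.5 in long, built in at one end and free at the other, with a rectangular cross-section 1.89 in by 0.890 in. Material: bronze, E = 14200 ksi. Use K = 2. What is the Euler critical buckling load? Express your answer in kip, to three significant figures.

P_cr ≈ 7.68 kip

Buckling occurs about the weak axis: I_min = h·b³/12 with b = 0.890 in (the shorter side).
I_min = 1.89×0.890³/12 = 0.1110 in⁴
Effective length L_e = K·L = 2 × 22.5 = 45.00 in
P_cr = π²EI / L_e² = π² × 14200×10³ × 0.1110 / 45.00² = 7.684×10^3 lb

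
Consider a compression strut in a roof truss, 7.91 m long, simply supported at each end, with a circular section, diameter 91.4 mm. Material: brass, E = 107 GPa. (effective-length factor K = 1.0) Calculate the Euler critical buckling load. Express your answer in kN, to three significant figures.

P_cr ≈ 57.8 kN

I = πd⁴/64 = π×91.4⁴/64 = 3.426×10^6 mm⁴
I = 3.426×10^6 mm⁴ = 3.426×10^-6 m⁴
Effective length L_e = K·L = 1 × 7.91 = 7.910 m
P_cr = π²EI / L_e² = π² × 107×10⁹ × 3.426×10^-6 / 7.910² = 5.782×10^4 N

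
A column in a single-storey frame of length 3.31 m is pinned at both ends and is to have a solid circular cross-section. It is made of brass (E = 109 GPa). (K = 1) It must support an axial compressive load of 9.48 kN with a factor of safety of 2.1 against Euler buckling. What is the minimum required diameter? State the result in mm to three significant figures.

d ≈ 45.1 mm

Required P_cr = n·P = 2.1 × 9.48 = 19.91 kN
L_e = K·L = 1 × 3.31 = 3.310 m
Required I = P_cr·L_e²/(π²E) = 1.991×10^4 × 3.310² / (π² × 1.09×10^11) = 2.027×10^-7 m⁴
I_req = 2.027×10^5 mm⁴
Solid circle: I = πd⁴/64  ⇒  d = (64I/π)^(1/4) = (64×2.027×10^5/π)^(1/4) = 45.1 mm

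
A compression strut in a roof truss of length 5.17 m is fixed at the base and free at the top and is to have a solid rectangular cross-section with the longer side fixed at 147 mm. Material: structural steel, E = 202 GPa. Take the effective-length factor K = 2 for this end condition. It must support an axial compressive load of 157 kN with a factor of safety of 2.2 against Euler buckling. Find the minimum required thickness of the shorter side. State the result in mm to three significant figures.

b ≈ 115 mm

Required P_cr = n·P = 2.2 × 157 = 345.4 kN
L_e = K·L = 2 × 5.17 = 10.34 m
Required I = P_cr·L_e²/(π²E) = 3.454×10^5 × 10.34² / (π² × 2.02×10^11) = 1.852×10^-5 m⁴
I_req = 1.852×10^7 mm⁴
Rectangle, weak axis: I_min = h·b³/12 with h = 147 mm fixed  ⇒  b = (12I/h)^(1/3) = 115 mm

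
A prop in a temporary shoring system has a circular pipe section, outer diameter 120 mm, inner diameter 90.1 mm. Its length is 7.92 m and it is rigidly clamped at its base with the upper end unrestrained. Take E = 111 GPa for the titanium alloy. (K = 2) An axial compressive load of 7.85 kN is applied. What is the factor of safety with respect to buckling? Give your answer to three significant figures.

n ≈ 3.86

d_o = 120 mm, d_i = 90.1 mm
I = π(d_o⁴ − d_i⁴)/64 = π(120⁴ − 90.10⁴)/64 = 6.944×10^6 mm⁴
I = 6.944×10^6 mm⁴ = 6.944×10^-6 m⁴
Effective length L_e = K·L = 2 × 7.92 = 15.84 m
P_cr = π²EI / L_e² = π² × 111×10⁹ × 6.944×10^-6 / 15.84² = 3.032×10^4 N
Factor of safety n = P_cr / P = 30.319 / 7.85 = 3.86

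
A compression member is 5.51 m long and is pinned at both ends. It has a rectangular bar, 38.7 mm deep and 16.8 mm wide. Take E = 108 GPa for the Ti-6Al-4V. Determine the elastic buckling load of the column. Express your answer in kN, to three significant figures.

Buckling occurs about the weak axis: I_min = h·b³/12 with b = 16.8 mm (the shorter side).
I_min = 38.7×16.8³/12 = 1.529×10^4 mm⁴
I = 1.529×10^4 mm⁴ = 1.529×10^-8 m⁴
Effective length L_e = K·L = 1 × 5.51 = 5.510 m
P_cr = π²EI / L_e² = π² × 108×10⁹ × 1.529×10^-8 / 5.510² = 536.9 N

P_cr ≈ 0.537 kN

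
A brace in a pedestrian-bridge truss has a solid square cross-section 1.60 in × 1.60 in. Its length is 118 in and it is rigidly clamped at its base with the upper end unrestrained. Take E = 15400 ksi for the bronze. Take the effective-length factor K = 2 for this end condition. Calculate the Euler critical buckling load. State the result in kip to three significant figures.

I = a⁴/12 = 1.60⁴/12 = 0.5461 in⁴
Effective length L_e = K·L = 2 × 118 = 236.0 in
P_cr = π²EI / L_e² = π² × 15400×10³ × 0.5461 / 236.0² = 1.490×10^3 lb

P_cr ≈ 1.49 kip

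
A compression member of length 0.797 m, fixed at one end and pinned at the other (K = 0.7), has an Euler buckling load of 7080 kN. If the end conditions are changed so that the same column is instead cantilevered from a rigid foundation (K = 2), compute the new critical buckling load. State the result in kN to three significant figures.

P_cr ≈ 867 kN

P_cr ∝ 1/K², so P_cr,new = P_cr,old × (K_old/K_new)² = 7080 × (0.7/2)²
= 7080 × 0.1225 = 867 kN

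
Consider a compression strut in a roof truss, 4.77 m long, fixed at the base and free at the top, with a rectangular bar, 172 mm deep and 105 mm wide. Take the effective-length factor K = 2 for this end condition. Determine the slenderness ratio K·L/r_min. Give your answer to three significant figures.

Buckling occurs about the weak axis: I_min = h·b³/12 with b = 105 mm (the shorter side).
I_min = 172×105³/12 = 1.659×10^7 mm⁴
A = 1.806×10^4 mm²;  r_min = √(I/A) = √(1.659×10^7/1.806×10^4) = 30.31 mm
L_e = K·L = 2 × 4.77 m = 9.540 m = 9540.0 mm
λ = L_e / r_min = 9540.0 / 30.31 = 315

λ ≈ 315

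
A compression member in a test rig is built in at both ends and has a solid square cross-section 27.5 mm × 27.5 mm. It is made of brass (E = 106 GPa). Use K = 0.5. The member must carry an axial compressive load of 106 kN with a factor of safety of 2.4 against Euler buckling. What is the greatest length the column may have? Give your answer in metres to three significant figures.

I = a⁴/12 = 27.5⁴/12 = 4.766×10^4 mm⁴
I = 4.766×10^-8 m⁴
Required critical load P_cr = n·P = 2.4 × 106 = 254.4 kN = 2.544×10^5 N
From P_cr = π²EI/(K·L)²:  L = (1/K)·√(π²EI/P_cr) = (1/0.5)·√(π²×1.06×10^11×4.766×10^-8/2.544×10^5)
L = 0.885 m

L_max ≈ 0.885 m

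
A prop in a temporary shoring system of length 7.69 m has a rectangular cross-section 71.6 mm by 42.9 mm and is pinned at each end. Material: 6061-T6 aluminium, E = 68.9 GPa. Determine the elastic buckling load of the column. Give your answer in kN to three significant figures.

Buckling occurs about the weak axis: I_min = h·b³/12 with b = 42.9 mm (the shorter side).
I_min = 71.6×42.9³/12 = 4.711×10^5 mm⁴
I = 4.711×10^5 mm⁴ = 4.711×10^-7 m⁴
Effective length L_e = K·L = 1 × 7.69 = 7.690 m
P_cr = π²EI / L_e² = π² × 68.9×10⁹ × 4.711×10^-7 / 7.690² = 5.417×10^3 N

P_cr ≈ 5.42 kN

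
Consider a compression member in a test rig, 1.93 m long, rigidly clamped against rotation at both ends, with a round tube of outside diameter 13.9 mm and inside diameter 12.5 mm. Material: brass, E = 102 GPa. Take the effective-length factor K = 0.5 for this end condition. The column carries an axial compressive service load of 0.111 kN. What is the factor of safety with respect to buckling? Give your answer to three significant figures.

d_o = 13.9 mm, d_i = 12.5 mm
I = π(d_o⁴ − d_i⁴)/64 = π(13.9⁴ − 12.50⁴)/64 = 634.0 mm⁴
I = 634.0 mm⁴ = 6.340×10^-10 m⁴
Effective length L_e = K·L = 0.5 × 1.93 = 0.9650 m
P_cr = π²EI / L_e² = π² × 102×10⁹ × 6.340×10^-10 / 0.9650² = 685.4 N
Factor of safety n = P_cr / P = 0.68540 / 0.111 = 6.17

n ≈ 6.17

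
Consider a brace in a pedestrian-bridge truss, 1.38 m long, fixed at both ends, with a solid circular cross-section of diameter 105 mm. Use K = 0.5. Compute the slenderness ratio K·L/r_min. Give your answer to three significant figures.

For a solid circle r = d/4 = 105/4 = 26.25 mm
L_e = K·L = 0.5 × 1.38 m = 0.6900 m = 690.00 mm
λ = L_e / r_min = 690.00 / 26.25 = 26.3

λ ≈ 26.3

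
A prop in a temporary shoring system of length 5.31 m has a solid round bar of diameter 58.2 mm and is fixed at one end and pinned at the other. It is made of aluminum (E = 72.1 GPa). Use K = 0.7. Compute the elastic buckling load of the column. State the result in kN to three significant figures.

P_cr ≈ 29.0 kN

I = πd⁴/64 = π×58.2⁴/64 = 5.632×10^5 mm⁴
I = 5.632×10^5 mm⁴ = 5.632×10^-7 m⁴
Effective length L_e = K·L = 0.7 × 5.31 = 3.717 m
P_cr = π²EI / L_e² = π² × 72.1×10⁹ × 5.632×10^-7 / 3.717² = 2.901×10^4 N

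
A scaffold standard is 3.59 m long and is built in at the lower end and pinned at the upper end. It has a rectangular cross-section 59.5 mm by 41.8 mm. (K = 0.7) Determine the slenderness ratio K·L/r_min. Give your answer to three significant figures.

λ ≈ 208

For a rectangle r_min = b/√12 = 41.8/√12 = 12.07 mm
L_e = K·L = 0.7 × 3.59 m = 2.513 m = 2513.0 mm
λ = L_e / r_min = 2513.0 / 12.07 = 208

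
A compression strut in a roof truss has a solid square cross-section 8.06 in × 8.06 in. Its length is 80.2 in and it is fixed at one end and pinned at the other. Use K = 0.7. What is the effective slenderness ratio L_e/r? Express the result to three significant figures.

λ ≈ 24.1

For a square r = a/√12 = 8.06/√12 = 2.327 in
L_e = K·L = 0.7 × 80.2 = 56.14 in
λ = L_e / r_min = 56.140 / 2.327 = 24.1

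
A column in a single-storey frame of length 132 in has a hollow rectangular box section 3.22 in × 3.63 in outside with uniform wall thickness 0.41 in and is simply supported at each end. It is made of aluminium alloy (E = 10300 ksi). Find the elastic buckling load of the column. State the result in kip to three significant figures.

P_cr ≈ 40.0 kip

Inner dimensions: h_i = 3.63 − 2×0.41 = 2.810 in, b_i = 3.22 − 2×0.41 = 2.400 in
Weak-axis I_min = (h_o·b_o³ − h_i·b_i³)/12 with b_o = 3.22, b_i = 2.400 in (shorter outer/inner sides).
I_min = (3.63×3.22³ − 2.810×2.400³)/12 = 6.862 in⁴
Effective length L_e = K·L = 1 × 132 = 132.0 in
P_cr = π²EI / L_e² = π² × 10300×10³ × 6.862 / 132.0² = 4.004×10^4 lb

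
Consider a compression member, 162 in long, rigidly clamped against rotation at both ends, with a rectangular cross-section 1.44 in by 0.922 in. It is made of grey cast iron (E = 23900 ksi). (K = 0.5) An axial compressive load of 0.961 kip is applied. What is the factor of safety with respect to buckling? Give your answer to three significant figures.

Buckling occurs about the weak axis: I_min = h·b³/12 with b = 0.922 in (the shorter side).
I_min = 1.44×0.922³/12 = 9.405×10^-2 in⁴
Effective length L_e = K·L = 0.5 × 162 = 81.00 in
P_cr = π²EI / L_e² = π² × 23900×10³ × 9.405×10^-2 / 81.00² = 3.381×10^3 lb
Factor of safety n = P_cr / P = 3.3814 / 0.961 = 3.52

n ≈ 3.52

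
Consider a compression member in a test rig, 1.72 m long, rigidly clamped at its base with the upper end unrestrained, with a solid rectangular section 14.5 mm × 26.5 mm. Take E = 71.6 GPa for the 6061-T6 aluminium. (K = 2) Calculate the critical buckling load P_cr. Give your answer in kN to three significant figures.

Buckling occurs about the weak axis: I_min = h·b³/12 with b = 14.5 mm (the shorter side).
I_min = 26.5×14.5³/12 = 6.732×10^3 mm⁴
I = 6.732×10^3 mm⁴ = 6.732×10^-9 m⁴
Effective length L_e = K·L = 2 × 1.72 = 3.440 m
P_cr = π²EI / L_e² = π² × 71.6×10⁹ × 6.732×10^-9 / 3.440² = 402.0 N

P_cr ≈ 0.402 kN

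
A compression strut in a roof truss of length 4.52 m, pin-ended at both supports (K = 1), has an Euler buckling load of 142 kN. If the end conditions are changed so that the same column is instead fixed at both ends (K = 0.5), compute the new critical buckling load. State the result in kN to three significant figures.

P_cr ≈ 568 kN

P_cr ∝ 1/K², so P_cr,new = P_cr,old × (K_old/K_new)² = 142 × (1/0.5)²
= 142 × 4.000 = 568 kN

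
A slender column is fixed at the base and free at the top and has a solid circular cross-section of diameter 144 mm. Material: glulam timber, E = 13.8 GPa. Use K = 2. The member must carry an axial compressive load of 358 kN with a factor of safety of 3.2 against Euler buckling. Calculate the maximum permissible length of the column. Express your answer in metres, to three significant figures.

I = πd⁴/64 = π×144⁴/64 = 2.111×10^7 mm⁴
I = 2.111×10^-5 m⁴
Required critical load P_cr = n·P = 3.2 × 358 = 1146 kN = 1.146×10^6 N
From P_cr = π²EI/(K·L)²:  L = (1/K)·√(π²EI/P_cr) = (1/2)·√(π²×1.38×10^10×2.111×10^-5/1.146×10^6)
L = 0.792 m

L_max ≈ 0.792 m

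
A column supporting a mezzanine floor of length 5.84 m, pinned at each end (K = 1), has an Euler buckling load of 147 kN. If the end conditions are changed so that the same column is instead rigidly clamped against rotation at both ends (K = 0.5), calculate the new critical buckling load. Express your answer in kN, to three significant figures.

P_cr ∝ 1/K², so P_cr,new = P_cr,old × (K_old/K_new)² = 147 × (1/0.5)²
= 147 × 4.000 = 588 kN

P_cr ≈ 588 kN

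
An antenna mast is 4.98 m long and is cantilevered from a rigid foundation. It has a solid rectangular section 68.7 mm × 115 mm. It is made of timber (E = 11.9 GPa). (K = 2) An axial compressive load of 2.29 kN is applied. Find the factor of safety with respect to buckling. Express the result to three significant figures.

n ≈ 1.61

Buckling occurs about the weak axis: I_min = h·b³/12 with b = 68.7 mm (the shorter side).
I_min = 115×68.7³/12 = 3.107×10^6 mm⁴
I = 3.107×10^6 mm⁴ = 3.107×10^-6 m⁴
Effective length L_e = K·L = 2 × 4.98 = 9.960 m
P_cr = π²EI / L_e² = π² × 11.9×10⁹ × 3.107×10^-6 / 9.960² = 3.679×10^3 N
Factor of safety n = P_cr / P = 3.6789 / 2.29 = 1.61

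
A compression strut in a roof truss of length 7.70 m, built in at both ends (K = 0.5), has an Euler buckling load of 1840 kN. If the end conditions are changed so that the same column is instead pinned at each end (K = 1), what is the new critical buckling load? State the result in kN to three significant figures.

P_cr ≈ 460 kN

P_cr ∝ 1/K², so P_cr,new = P_cr,old × (K_old/K_new)² = 1840 × (0.5/1)²
= 1840 × 0.2500 = 460 kN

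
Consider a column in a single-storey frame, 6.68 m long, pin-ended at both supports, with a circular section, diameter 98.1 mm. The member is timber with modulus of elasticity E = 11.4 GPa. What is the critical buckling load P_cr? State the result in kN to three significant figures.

I = πd⁴/64 = π×98.1⁴/64 = 4.546×10^6 mm⁴
I = 4.546×10^6 mm⁴ = 4.546×10^-6 m⁴
Effective length L_e = K·L = 1 × 6.68 = 6.680 m
P_cr = π²EI / L_e² = π² × 11.4×10⁹ × 4.546×10^-6 / 6.680² = 1.146×10^4 N

P_cr ≈ 11.5 kN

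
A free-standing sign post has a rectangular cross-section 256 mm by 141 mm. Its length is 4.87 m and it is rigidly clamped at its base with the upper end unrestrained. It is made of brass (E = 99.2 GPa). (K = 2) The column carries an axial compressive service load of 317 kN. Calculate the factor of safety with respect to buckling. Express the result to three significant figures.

Buckling occurs about the weak axis: I_min = h·b³/12 with b = 141 mm (the shorter side).
I_min = 256×141³/12 = 5.980×10^7 mm⁴
I = 5.980×10^7 mm⁴ = 5.980×10^-5 m⁴
Effective length L_e = K·L = 2 × 4.87 = 9.740 m
P_cr = π²EI / L_e² = π² × 99.2×10⁹ × 5.980×10^-5 / 9.740² = 6.172×10^5 N
Factor of safety n = P_cr / P = 617.18 / 317 = 1.95

n ≈ 1.95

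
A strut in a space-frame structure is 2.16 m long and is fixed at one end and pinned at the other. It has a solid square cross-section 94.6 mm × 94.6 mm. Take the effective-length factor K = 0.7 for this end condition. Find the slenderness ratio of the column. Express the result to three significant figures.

λ ≈ 55.4

For a square r = a/√12 = 94.6/√12 = 27.31 mm
L_e = K·L = 0.7 × 2.16 m = 1.512 m = 1512.0 mm
λ = L_e / r_min = 1512.0 / 27.31 = 55.4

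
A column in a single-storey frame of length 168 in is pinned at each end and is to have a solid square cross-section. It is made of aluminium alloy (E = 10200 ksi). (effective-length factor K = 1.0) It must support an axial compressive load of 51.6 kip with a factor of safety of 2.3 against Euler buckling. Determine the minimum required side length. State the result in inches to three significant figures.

Required P_cr = n·P = 2.3 × 51.6 = 118.7 kip
L_e = K·L = 1 × 168 = 168.0 in
Required I = P_cr·L_e²/(π²E) = 1.187×10^5 × 168.0² / (π² × 1.02×10^7) = 33.27 in⁴
Solid square: I = a⁴/12  ⇒  a = (12I)^(1/4) = (12×33.27)^(1/4) = 4.47 in

a ≈ 4.47 in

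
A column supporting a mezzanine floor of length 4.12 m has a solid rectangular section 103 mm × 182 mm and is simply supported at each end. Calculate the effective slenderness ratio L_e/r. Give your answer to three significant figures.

For a rectangle r_min = b/√12 = 103/√12 = 29.73 mm
L_e = K·L = 1 × 4.12 m = 4.120 m = 4120.0 mm
λ = L_e / r_min = 4120.0 / 29.73 = 139

λ ≈ 139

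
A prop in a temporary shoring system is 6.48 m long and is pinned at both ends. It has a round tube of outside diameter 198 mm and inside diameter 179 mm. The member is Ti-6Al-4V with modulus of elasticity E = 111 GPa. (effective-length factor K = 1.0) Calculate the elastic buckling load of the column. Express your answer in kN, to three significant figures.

P_cr ≈ 654 kN

d_o = 198 mm, d_i = 179 mm
I = π(d_o⁴ − d_i⁴)/64 = π(198⁴ − 179.0⁴)/64 = 2.505×10^7 mm⁴
I = 2.505×10^7 mm⁴ = 2.505×10^-5 m⁴
Effective length L_e = K·L = 1 × 6.48 = 6.480 m
P_cr = π²EI / L_e² = π² × 111×10⁹ × 2.505×10^-5 / 6.480² = 6.536×10^5 N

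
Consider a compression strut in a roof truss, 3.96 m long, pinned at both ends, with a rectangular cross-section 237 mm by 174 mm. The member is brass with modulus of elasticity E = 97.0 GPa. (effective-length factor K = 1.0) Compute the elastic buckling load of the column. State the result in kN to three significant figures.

P_cr ≈ 6350 kN

Buckling occurs about the weak axis: I_min = h·b³/12 with b = 174 mm (the shorter side).
I_min = 237×174³/12 = 1.040×10^8 mm⁴
I = 1.040×10^8 mm⁴ = 1.040×10^-4 m⁴
Effective length L_e = K·L = 1 × 3.96 = 3.960 m
P_cr = π²EI / L_e² = π² × 97.0×10⁹ × 1.040×10^-4 / 3.960² = 6.352×10^6 N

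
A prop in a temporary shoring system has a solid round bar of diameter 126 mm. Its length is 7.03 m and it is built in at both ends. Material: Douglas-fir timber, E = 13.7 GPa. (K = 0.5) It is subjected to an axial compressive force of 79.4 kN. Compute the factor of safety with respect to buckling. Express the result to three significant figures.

n ≈ 1.71

I = πd⁴/64 = π×126⁴/64 = 1.237×10^7 mm⁴
I = 1.237×10^7 mm⁴ = 1.237×10^-5 m⁴
Effective length L_e = K·L = 0.5 × 7.03 = 3.515 m
P_cr = π²EI / L_e² = π² × 13.7×10⁹ × 1.237×10^-5 / 3.515² = 1.354×10^5 N
Factor of safety n = P_cr / P = 135.40 / 79.4 = 1.71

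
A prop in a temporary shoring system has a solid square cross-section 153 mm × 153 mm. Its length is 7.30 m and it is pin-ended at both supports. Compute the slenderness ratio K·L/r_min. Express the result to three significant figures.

λ ≈ 165

For a square r = a/√12 = 153/√12 = 44.17 mm
L_e = K·L = 1 × 7.30 m = 7.300 m = 7300.0 mm
λ = L_e / r_min = 7300.0 / 44.17 = 165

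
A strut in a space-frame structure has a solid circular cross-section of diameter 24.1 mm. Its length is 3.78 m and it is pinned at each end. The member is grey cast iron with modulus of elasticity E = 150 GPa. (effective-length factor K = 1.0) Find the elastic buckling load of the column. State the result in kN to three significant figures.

P_cr ≈ 1.72 kN

I = πd⁴/64 = π×24.1⁴/64 = 1.656×10^4 mm⁴
I = 1.656×10^4 mm⁴ = 1.656×10^-8 m⁴
Effective length L_e = K·L = 1 × 3.78 = 3.780 m
P_cr = π²EI / L_e² = π² × 150×10⁹ × 1.656×10^-8 / 3.780² = 1.716×10^3 N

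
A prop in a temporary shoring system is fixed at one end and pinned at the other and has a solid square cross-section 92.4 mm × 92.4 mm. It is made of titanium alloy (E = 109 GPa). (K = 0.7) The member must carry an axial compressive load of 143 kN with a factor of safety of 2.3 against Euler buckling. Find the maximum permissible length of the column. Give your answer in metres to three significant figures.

L_max ≈ 6.37 m

I = a⁴/12 = 92.4⁴/12 = 6.074×10^6 mm⁴
I = 6.074×10^-6 m⁴
Required critical load P_cr = n·P = 2.3 × 143 = 328.9 kN = 3.289×10^5 N
From P_cr = π²EI/(K·L)²:  L = (1/K)·√(π²EI/P_cr) = (1/0.7)·√(π²×1.09×10^11×6.074×10^-6/3.289×10^5)
L = 6.37 m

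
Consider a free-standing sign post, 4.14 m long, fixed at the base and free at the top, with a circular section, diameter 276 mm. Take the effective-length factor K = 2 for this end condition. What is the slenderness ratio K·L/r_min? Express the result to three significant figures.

For a solid circle r = d/4 = 276/4 = 69.00 mm
L_e = K·L = 2 × 4.14 m = 8.280 m = 8280.0 mm
λ = L_e / r_min = 8280.0 / 69.00 = 120

λ ≈ 120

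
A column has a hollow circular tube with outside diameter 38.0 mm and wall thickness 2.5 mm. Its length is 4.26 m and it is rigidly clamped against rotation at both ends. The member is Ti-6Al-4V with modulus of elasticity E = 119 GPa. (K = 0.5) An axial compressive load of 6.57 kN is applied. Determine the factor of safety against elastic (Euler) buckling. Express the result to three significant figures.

n ≈ 1.74

Inner diameter d_i = 38.0 − 2×2.5 = 33.00 mm
I = π(d_o⁴ − d_i⁴)/64 = π(38.0⁴ − 33.00⁴)/64 = 4.414×10^4 mm⁴
I = 4.414×10^4 mm⁴ = 4.414×10^-8 m⁴
Effective length L_e = K·L = 0.5 × 4.26 = 2.130 m
P_cr = π²EI / L_e² = π² × 119×10⁹ × 4.414×10^-8 / 2.130² = 1.143×10^4 N
Factor of safety n = P_cr / P = 11.427 / 6.57 = 1.74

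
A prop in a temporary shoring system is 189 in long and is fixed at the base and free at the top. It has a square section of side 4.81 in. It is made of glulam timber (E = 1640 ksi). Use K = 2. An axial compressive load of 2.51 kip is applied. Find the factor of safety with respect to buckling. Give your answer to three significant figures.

I = a⁴/12 = 4.81⁴/12 = 44.61 in⁴
Effective length L_e = K·L = 2 × 189 = 378.0 in
P_cr = π²EI / L_e² = π² × 1640×10³ × 44.61 / 378.0² = 5.053×10^3 lb
Factor of safety n = P_cr / P = 5.0531 / 2.51 = 2.01

n ≈ 2.01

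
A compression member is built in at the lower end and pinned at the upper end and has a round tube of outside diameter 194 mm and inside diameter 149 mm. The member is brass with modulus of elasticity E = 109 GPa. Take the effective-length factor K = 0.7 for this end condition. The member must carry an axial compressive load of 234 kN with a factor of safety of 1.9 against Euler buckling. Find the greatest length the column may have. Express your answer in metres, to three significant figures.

d_o = 194 mm, d_i = 149 mm
I = π(d_o⁴ − d_i⁴)/64 = π(194⁴ − 149.0⁴)/64 = 4.534×10^7 mm⁴
I = 4.534×10^-5 m⁴
Required critical load P_cr = n·P = 1.9 × 234 = 444.6 kN = 4.446×10^5 N
From P_cr = π²EI/(K·L)²:  L = (1/K)·√(π²EI/P_cr) = (1/0.7)·√(π²×1.09×10^11×4.534×10^-5/4.446×10^5)
L = 15.0 m

L_max ≈ 15.0 m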